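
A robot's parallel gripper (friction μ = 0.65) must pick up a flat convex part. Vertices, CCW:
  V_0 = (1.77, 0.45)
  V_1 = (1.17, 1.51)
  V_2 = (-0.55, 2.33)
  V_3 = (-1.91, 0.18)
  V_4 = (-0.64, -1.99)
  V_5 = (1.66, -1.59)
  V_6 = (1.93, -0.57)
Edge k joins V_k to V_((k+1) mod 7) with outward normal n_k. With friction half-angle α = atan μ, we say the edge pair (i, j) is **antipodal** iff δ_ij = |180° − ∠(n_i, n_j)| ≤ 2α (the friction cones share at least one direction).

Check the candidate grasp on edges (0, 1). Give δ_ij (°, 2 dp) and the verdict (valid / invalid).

δ = 145.00°, invalid

α = atan 0.65 = 33.02°;  2α = 66.05°
edge 0: e_0 = (-0.60, +1.06);  n_0 = (+0.8703, +0.4926)
edge 1: e_1 = (-1.72, +0.82);  n_1 = (+0.4303, +0.9027)
∠(n_0, n_1) = 35.00°
δ = |180° − 35.00°| = 145.00°
145.00° > 2α = 66.05°  →  invalid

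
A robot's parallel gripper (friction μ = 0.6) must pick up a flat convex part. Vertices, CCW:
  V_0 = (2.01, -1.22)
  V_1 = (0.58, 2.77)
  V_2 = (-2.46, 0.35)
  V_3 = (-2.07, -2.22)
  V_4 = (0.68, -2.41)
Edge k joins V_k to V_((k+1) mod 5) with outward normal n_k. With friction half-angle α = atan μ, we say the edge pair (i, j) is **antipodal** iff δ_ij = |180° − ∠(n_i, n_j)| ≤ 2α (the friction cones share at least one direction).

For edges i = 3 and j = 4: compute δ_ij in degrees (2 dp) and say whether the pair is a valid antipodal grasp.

δ = 134.23°, invalid

α = atan 0.6 = 30.96°;  2α = 61.93°
edge 3: e_3 = (+2.75, -0.19);  n_3 = (-0.0689, -0.9976)
edge 4: e_4 = (+1.33, +1.19);  n_4 = (+0.6668, -0.7452)
∠(n_3, n_4) = 45.77°
δ = |180° − 45.77°| = 134.23°
134.23° > 2α = 61.93°  →  invalid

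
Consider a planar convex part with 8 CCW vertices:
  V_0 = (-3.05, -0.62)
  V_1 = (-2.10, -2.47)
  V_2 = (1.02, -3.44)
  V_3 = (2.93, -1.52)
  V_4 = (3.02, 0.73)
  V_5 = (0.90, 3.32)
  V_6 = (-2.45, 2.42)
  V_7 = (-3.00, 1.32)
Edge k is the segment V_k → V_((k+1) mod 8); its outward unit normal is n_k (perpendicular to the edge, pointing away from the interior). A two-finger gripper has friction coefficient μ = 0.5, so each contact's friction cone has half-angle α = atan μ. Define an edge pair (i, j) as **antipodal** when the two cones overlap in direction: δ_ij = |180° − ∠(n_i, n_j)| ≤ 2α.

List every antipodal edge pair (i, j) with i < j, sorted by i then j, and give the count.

count = 10; pairs: (0,3), (0,4), (1,4), (1,5), (2,5), (2,6), (2,7), (3,6), (3,7), (4,7)

α = atan 0.5 = 26.57°;  2α = 53.13°
n_0 = (-0.8896, -0.4568)
n_1 = (-0.2969, -0.9549)
n_2 = (+0.7090, -0.7053)
n_3 = (+0.9992, -0.0400)
n_4 = (+0.7738, +0.6334)
n_5 = (-0.2595, +0.9658)
n_6 = (-0.8944, +0.4472)
n_7 = (-0.9997, +0.0258)
  (0,1): δ = 134.45°  ·
  (0,2): δ = 72.03°  ·
  (0,3): δ = 29.47°  ✓
  (0,4): δ = 12.12°  ✓
  (0,5): δ = 77.86°  ·
  (0,6): δ = 126.25°  ·
  (0,7): δ = 151.34°  ·
  (1,2): δ = 117.58°  ·
  (1,3): δ = 75.02°  ·
  (1,4): δ = 33.43°  ✓
  (1,5): δ = 32.31°  ✓
  (1,6): δ = 80.71°  ·
  (1,7): δ = 105.79°  ·
  (2,3): δ = 137.44°  ·
  (2,4): δ = 95.85°  ·
  (2,5): δ = 30.11°  ✓
  (2,6): δ = 18.29°  ✓
  (2,7): δ = 43.37°  ✓
  (3,4): δ = 138.41°  ·
  (3,5): δ = 72.67°  ·
  (3,6): δ = 24.27°  ✓
  (3,7): δ = 0.81°  ✓
  (4,5): δ = 114.26°  ·
  (4,6): δ = 65.87°  ·
  (4,7): δ = 40.78°  ✓
  (5,6): δ = 131.60°  ·
  (5,7): δ = 106.51°  ·
  (6,7): δ = 154.91°  ·
antipodal pairs: 10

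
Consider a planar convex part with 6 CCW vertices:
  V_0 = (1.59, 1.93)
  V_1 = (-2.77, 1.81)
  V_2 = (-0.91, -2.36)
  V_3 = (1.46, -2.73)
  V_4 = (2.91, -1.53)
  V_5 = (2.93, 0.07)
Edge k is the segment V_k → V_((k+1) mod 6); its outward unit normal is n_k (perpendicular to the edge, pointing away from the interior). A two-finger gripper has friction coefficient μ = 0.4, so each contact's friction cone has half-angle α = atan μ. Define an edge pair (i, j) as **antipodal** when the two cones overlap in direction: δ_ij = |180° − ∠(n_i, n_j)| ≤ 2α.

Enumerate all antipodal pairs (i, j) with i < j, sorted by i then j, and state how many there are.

count = 4; pairs: (0,2), (0,3), (1,4), (1,5)

α = atan 0.4 = 21.80°;  2α = 43.60°
n_0 = (-0.0275, +0.9996)
n_1 = (-0.9133, -0.4074)
n_2 = (-0.1542, -0.9880)
n_3 = (+0.6376, -0.7704)
n_4 = (+0.9999, -0.0125)
n_5 = (+0.8114, +0.5845)
  (0,1): δ = 67.54°  ·
  (0,2): δ = 10.45°  ✓
  (0,3): δ = 38.03°  ✓
  (0,4): δ = 87.71°  ·
  (0,5): δ = 124.19°  ·
  (1,2): δ = 122.91°  ·
  (1,3): δ = 74.43°  ·
  (1,4): δ = 24.76°  ✓
  (1,5): δ = 11.73°  ✓
  (2,3): δ = 131.52°  ·
  (2,4): δ = 81.84°  ·
  (2,5): δ = 45.36°  ·
  (3,4): δ = 130.33°  ·
  (3,5): δ = 93.84°  ·
  (4,5): δ = 143.51°  ·
antipodal pairs: 4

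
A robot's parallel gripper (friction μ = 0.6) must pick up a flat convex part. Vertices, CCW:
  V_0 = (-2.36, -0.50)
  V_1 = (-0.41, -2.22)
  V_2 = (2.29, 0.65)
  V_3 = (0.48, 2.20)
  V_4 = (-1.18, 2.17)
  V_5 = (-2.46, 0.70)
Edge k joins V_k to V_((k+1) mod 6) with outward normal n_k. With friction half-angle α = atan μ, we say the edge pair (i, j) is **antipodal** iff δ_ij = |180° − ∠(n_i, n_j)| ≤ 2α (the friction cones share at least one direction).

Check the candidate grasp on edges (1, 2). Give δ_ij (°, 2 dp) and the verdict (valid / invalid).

δ = 87.32°, invalid

α = atan 0.6 = 30.96°;  2α = 61.93°
edge 1: e_1 = (+2.70, +2.87);  n_1 = (+0.7283, -0.6852)
edge 2: e_2 = (-1.81, +1.55);  n_2 = (+0.6504, +0.7596)
∠(n_1, n_2) = 92.68°
δ = |180° − 92.68°| = 87.32°
87.32° > 2α = 61.93°  →  invalid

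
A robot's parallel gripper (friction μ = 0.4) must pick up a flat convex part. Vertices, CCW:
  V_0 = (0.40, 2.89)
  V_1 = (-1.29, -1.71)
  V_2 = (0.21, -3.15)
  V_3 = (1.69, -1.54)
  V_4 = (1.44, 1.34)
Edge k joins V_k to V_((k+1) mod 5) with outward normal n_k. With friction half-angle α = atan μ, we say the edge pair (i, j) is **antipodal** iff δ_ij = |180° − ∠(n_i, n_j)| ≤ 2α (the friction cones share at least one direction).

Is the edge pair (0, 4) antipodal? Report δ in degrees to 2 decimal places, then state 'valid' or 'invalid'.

δ = 54.03°, invalid

α = atan 0.4 = 21.80°;  2α = 43.60°
edge 0: e_0 = (-1.69, -4.60);  n_0 = (-0.9387, +0.3449)
edge 4: e_4 = (-1.04, +1.55);  n_4 = (+0.8304, +0.5572)
∠(n_0, n_4) = 125.97°
δ = |180° − 125.97°| = 54.03°
54.03° > 2α = 43.60°  →  invalid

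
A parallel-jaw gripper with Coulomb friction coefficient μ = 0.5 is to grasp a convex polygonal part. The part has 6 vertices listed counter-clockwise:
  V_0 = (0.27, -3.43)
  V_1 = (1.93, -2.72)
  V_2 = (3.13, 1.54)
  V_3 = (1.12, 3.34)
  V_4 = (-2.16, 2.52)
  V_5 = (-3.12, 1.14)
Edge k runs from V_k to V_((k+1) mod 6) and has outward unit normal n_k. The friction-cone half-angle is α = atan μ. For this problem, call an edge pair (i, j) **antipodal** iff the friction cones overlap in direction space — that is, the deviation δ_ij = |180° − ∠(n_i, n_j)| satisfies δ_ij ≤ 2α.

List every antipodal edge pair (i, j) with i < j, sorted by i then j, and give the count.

count = 5; pairs: (0,3), (0,4), (1,4), (1,5), (2,5)

α = atan 0.5 = 26.57°;  2α = 53.13°
n_0 = (+0.3933, -0.9194)
n_1 = (+0.9625, -0.2711)
n_2 = (+0.6671, +0.7450)
n_3 = (-0.2425, +0.9701)
n_4 = (-0.8209, +0.5711)
n_5 = (-0.8032, -0.5958)
  (0,1): δ = 128.89°  ·
  (0,2): δ = 65.00°  ·
  (0,3): δ = 9.12°  ✓
  (0,4): δ = 32.02°  ✓
  (0,5): δ = 103.41°  ·
  (1,2): δ = 116.11°  ·
  (1,3): δ = 60.23°  ·
  (1,4): δ = 19.09°  ✓
  (1,5): δ = 52.30°  ✓
  (2,3): δ = 124.12°  ·
  (2,4): δ = 82.98°  ·
  (2,5): δ = 11.59°  ✓
  (3,4): δ = 138.86°  ·
  (3,5): δ = 67.47°  ·
  (4,5): δ = 108.61°  ·
antipodal pairs: 5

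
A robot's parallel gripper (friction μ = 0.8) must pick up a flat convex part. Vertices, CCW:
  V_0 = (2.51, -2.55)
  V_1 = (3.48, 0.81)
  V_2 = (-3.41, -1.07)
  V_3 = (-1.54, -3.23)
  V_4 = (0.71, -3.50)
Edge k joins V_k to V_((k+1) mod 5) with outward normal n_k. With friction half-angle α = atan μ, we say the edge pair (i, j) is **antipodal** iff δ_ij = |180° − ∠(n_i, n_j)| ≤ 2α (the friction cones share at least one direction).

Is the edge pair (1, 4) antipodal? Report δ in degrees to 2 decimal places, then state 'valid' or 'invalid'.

δ = 12.56°, valid

α = atan 0.8 = 38.66°;  2α = 77.32°
edge 1: e_1 = (-6.89, -1.88);  n_1 = (-0.2632, +0.9647)
edge 4: e_4 = (+1.80, +0.95);  n_4 = (+0.4668, -0.8844)
∠(n_1, n_4) = 167.44°
δ = |180° − 167.44°| = 12.56°
12.56° ≤ 2α = 77.32°  →  valid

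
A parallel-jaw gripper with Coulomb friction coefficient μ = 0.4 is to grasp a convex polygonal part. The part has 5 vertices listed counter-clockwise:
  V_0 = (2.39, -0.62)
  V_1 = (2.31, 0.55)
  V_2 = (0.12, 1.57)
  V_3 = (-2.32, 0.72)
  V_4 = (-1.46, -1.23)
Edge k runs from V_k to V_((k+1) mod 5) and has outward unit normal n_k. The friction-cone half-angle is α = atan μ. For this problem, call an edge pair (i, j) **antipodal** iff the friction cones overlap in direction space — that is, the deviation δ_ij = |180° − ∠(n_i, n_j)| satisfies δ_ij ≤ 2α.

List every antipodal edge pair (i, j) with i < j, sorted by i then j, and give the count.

count = 4; pairs: (0,3), (1,3), (1,4), (2,4)

α = atan 0.4 = 21.80°;  2α = 43.60°
n_0 = (+0.9977, +0.0682)
n_1 = (+0.4222, +0.9065)
n_2 = (-0.3290, +0.9443)
n_3 = (-0.9150, -0.4035)
n_4 = (+0.1565, -0.9877)
  (0,1): δ = 118.89°  ·
  (0,2): δ = 74.71°  ·
  (0,3): δ = 19.89°  ✓
  (0,4): δ = 95.09°  ·
  (1,2): δ = 135.82°  ·
  (1,3): δ = 41.23°  ✓
  (1,4): δ = 33.98°  ✓
  (2,3): δ = 85.41°  ·
  (2,4): δ = 10.20°  ✓
  (3,4): δ = 104.80°  ·
antipodal pairs: 4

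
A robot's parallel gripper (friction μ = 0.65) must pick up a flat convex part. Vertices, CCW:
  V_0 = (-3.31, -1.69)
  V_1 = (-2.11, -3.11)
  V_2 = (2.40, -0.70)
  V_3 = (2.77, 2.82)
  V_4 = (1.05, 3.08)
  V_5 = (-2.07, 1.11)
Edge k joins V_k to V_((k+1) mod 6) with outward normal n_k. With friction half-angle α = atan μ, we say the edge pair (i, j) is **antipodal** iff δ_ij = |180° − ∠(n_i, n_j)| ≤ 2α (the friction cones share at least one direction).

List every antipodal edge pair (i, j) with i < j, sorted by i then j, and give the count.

count = 7; pairs: (0,2), (0,3), (1,3), (1,4), (1,5), (2,4), (2,5)

α = atan 0.65 = 33.02°;  2α = 66.05°
n_0 = (-0.7638, -0.6455)
n_1 = (+0.4713, -0.8820)
n_2 = (+0.9945, -0.1045)
n_3 = (+0.1495, +0.9888)
n_4 = (-0.5339, +0.8456)
n_5 = (-0.9143, +0.4049)
  (0,1): δ = 102.08°  ·
  (0,2): δ = 46.20°  ✓
  (0,3): δ = 41.20°  ✓
  (0,4): δ = 82.07°  ·
  (0,5): δ = 115.91°  ·
  (1,2): δ = 124.12°  ·
  (1,3): δ = 36.71°  ✓
  (1,4): δ = 4.15°  ✓
  (1,5): δ = 37.99°  ✓
  (2,3): δ = 92.60°  ·
  (2,4): δ = 51.73°  ✓
  (2,5): δ = 17.89°  ✓
  (3,4): δ = 139.14°  ·
  (3,5): δ = 105.29°  ·
  (4,5): δ = 146.16°  ·
antipodal pairs: 7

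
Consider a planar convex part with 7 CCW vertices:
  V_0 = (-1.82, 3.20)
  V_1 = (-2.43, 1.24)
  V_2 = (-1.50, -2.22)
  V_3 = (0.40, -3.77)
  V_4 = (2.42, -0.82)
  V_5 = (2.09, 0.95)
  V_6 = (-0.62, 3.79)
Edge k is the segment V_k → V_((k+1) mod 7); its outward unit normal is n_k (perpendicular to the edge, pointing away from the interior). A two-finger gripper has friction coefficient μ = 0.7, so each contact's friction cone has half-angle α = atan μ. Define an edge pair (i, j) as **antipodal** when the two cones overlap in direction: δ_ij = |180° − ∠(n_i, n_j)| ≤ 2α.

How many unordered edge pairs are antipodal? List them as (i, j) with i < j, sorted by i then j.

α = atan 0.7 = 34.99°;  2α = 69.98°
n_0 = (-0.9548, +0.2972)
n_1 = (-0.9657, -0.2596)
n_2 = (-0.6321, -0.7749)
n_3 = (+0.8251, -0.5650)
n_4 = (+0.9831, +0.1833)
n_5 = (+0.7235, +0.6904)
n_6 = (-0.4412, +0.8974)
  (0,1): δ = 147.67°  ·
  (0,2): δ = 111.92°  ·
  (0,3): δ = 17.11°  ✓
  (0,4): δ = 27.85°  ✓
  (0,5): δ = 60.95°  ✓
  (0,6): δ = 133.47°  ·
  (1,2): δ = 144.25°  ·
  (1,3): δ = 49.45°  ✓
  (1,4): δ = 4.48°  ✓
  (1,5): δ = 28.61°  ✓
  (1,6): δ = 101.14°  ·
  (2,3): δ = 85.19°  ·
  (2,4): δ = 40.23°  ✓
  (2,5): δ = 7.13°  ✓
  (2,6): δ = 65.39°  ✓
  (3,4): δ = 135.04°  ·
  (3,5): δ = 101.94°  ·
  (3,6): δ = 29.42°  ✓
  (4,5): δ = 146.90°  ·
  (4,6): δ = 74.38°  ·
  (5,6): δ = 107.48°  ·
antipodal pairs: 10

count = 10; pairs: (0,3), (0,4), (0,5), (1,3), (1,4), (1,5), (2,4), (2,5), (2,6), (3,6)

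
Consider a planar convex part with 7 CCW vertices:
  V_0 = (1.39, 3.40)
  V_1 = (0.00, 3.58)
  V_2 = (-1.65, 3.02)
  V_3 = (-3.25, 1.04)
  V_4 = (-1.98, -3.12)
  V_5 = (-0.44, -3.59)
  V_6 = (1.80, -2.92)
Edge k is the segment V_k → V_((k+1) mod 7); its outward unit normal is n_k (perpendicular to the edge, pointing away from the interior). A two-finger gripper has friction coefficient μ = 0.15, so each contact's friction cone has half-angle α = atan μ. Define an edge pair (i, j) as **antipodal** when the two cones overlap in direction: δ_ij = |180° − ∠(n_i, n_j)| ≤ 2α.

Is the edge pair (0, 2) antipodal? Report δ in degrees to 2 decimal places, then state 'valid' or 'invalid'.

α = atan 0.15 = 8.53°;  2α = 17.06°
edge 0: e_0 = (-1.39, +0.18);  n_0 = (+0.1284, +0.9917)
edge 2: e_2 = (-1.60, -1.98);  n_2 = (-0.7778, +0.6285)
∠(n_0, n_2) = 58.44°
δ = |180° − 58.44°| = 121.56°
121.56° > 2α = 17.06°  →  invalid

δ = 121.56°, invalid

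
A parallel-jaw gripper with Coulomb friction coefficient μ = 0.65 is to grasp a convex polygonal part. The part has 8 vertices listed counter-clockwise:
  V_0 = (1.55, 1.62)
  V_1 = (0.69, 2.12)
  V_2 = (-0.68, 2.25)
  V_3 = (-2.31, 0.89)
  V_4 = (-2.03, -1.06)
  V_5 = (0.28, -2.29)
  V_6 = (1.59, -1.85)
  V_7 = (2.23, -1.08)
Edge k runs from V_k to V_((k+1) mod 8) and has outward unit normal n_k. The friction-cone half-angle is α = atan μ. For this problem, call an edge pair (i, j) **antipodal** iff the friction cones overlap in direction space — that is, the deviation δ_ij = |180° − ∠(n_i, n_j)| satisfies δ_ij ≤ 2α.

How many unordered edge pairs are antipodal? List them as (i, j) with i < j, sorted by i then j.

count = 12; pairs: (0,3), (0,4), (0,5), (1,4), (1,5), (1,6), (2,5), (2,6), (2,7), (3,6), (3,7), (4,7)

α = atan 0.65 = 33.02°;  2α = 66.05°
n_0 = (+0.5026, +0.8645)
n_1 = (+0.0945, +0.9955)
n_2 = (-0.6406, +0.7678)
n_3 = (-0.9898, -0.1421)
n_4 = (-0.4700, -0.8827)
n_5 = (+0.3184, -0.9480)
n_6 = (+0.7690, -0.6392)
n_7 = (+0.9697, +0.2442)
  (0,1): δ = 155.25°  ·
  (0,2): δ = 109.99°  ·
  (0,3): δ = 51.66°  ✓
  (0,4): δ = 2.14°  ✓
  (0,5): δ = 48.74°  ✓
  (0,6): δ = 80.44°  ·
  (0,7): δ = 134.31°  ·
  (1,2): δ = 134.74°  ·
  (1,3): δ = 76.41°  ·
  (1,4): δ = 22.61°  ✓
  (1,5): δ = 23.99°  ✓
  (1,6): δ = 55.69°  ✓
  (1,7): δ = 109.56°  ·
  (2,3): δ = 121.67°  ·
  (2,4): δ = 67.87°  ·
  (2,5): δ = 21.27°  ✓
  (2,6): δ = 10.43°  ✓
  (2,7): δ = 64.30°  ✓
  (3,4): δ = 126.21°  ·
  (3,5): δ = 79.61°  ·
  (3,6): δ = 47.90°  ✓
  (3,7): δ = 5.96°  ✓
  (4,5): δ = 133.40°  ·
  (4,6): δ = 101.70°  ·
  (4,7): δ = 47.83°  ✓
  (5,6): δ = 148.30°  ·
  (5,7): δ = 94.43°  ·
  (6,7): δ = 126.13°  ·
antipodal pairs: 12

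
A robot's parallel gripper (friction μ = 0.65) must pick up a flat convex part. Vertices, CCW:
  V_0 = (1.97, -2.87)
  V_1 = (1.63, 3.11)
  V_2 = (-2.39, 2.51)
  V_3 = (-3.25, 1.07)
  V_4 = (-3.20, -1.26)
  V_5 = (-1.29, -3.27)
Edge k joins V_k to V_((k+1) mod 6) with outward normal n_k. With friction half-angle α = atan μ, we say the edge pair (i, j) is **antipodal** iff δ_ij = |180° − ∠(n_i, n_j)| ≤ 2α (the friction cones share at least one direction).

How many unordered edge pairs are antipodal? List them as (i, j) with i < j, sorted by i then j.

count = 6; pairs: (0,2), (0,3), (0,4), (1,4), (1,5), (2,5)

α = atan 0.65 = 33.02°;  2α = 66.05°
n_0 = (+0.9984, +0.0568)
n_1 = (-0.1476, +0.9890)
n_2 = (-0.8585, +0.5127)
n_3 = (-0.9998, -0.0215)
n_4 = (-0.7249, -0.6888)
n_5 = (+0.1218, -0.9926)
  (0,1): δ = 84.77°  ·
  (0,2): δ = 34.10°  ✓
  (0,3): δ = 2.02°  ✓
  (0,4): δ = 40.28°  ✓
  (0,5): δ = 93.74°  ·
  (1,2): δ = 129.34°  ·
  (1,3): δ = 97.26°  ·
  (1,4): δ = 54.95°  ✓
  (1,5): δ = 1.49°  ✓
  (2,3): δ = 147.92°  ·
  (2,4): δ = 105.61°  ·
  (2,5): δ = 52.16°  ✓
  (3,4): δ = 137.69°  ·
  (3,5): δ = 84.23°  ·
  (4,5): δ = 126.54°  ·
antipodal pairs: 6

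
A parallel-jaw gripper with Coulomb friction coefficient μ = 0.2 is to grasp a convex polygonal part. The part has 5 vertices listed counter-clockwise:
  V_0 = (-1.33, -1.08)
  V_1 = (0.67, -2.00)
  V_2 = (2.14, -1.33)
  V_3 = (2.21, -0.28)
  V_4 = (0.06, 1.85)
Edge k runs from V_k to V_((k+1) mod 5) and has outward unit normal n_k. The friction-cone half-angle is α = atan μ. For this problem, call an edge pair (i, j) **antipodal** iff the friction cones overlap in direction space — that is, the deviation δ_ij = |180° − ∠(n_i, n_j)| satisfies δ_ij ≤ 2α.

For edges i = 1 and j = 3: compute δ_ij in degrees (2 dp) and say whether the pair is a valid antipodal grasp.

α = atan 0.2 = 11.31°;  2α = 22.62°
edge 1: e_1 = (+1.47, +0.67);  n_1 = (+0.4147, -0.9099)
edge 3: e_3 = (-2.15, +2.13);  n_3 = (+0.7038, +0.7104)
∠(n_1, n_3) = 110.77°
δ = |180° − 110.77°| = 69.23°
69.23° > 2α = 22.62°  →  invalid

δ = 69.23°, invalid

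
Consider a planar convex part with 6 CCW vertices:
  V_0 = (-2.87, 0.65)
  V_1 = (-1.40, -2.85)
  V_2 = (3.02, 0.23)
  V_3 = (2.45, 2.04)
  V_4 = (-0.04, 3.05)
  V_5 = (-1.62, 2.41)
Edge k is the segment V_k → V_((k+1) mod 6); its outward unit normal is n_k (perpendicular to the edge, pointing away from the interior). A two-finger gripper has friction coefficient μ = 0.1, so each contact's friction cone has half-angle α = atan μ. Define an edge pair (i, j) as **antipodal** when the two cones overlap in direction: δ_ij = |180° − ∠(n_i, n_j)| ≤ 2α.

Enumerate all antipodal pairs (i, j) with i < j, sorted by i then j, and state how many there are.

α = atan 0.1 = 5.71°;  2α = 11.42°
n_0 = (-0.9220, -0.3872)
n_1 = (+0.5717, -0.8205)
n_2 = (+0.9538, +0.3004)
n_3 = (+0.3759, +0.9267)
n_4 = (-0.3754, +0.9268)
n_5 = (-0.8153, +0.5790)
  (0,1): δ = 77.91°  ·
  (0,2): δ = 5.30°  ✓
  (0,3): δ = 45.14°  ·
  (0,4): δ = 89.27°  ·
  (0,5): δ = 121.83°  ·
  (1,2): δ = 107.39°  ·
  (1,3): δ = 56.95°  ·
  (1,4): δ = 12.82°  ·
  (1,5): δ = 19.75°  ·
  (2,3): δ = 129.56°  ·
  (2,4): δ = 85.43°  ·
  (2,5): δ = 52.86°  ·
  (3,4): δ = 135.87°  ·
  (3,5): δ = 103.30°  ·
  (4,5): δ = 147.43°  ·
antipodal pairs: 1

count = 1; pairs: (0,2)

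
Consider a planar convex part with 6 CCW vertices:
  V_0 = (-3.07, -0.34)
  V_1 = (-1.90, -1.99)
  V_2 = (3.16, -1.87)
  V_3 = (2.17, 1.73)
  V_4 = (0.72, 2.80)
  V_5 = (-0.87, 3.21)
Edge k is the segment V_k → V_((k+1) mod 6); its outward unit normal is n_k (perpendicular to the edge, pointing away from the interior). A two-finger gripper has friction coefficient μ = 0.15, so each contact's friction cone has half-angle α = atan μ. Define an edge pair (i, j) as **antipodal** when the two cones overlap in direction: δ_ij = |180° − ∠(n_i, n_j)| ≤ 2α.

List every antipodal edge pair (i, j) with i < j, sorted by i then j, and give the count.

count = 1; pairs: (1,4)

α = atan 0.15 = 8.53°;  2α = 17.06°
n_0 = (-0.8157, -0.5784)
n_1 = (+0.0237, -0.9997)
n_2 = (+0.9642, +0.2652)
n_3 = (+0.5938, +0.8046)
n_4 = (+0.2497, +0.9683)
n_5 = (-0.8500, +0.5268)
  (0,1): δ = 123.98°  ·
  (0,2): δ = 19.96°  ·
  (0,3): δ = 18.24°  ·
  (0,4): δ = 40.20°  ·
  (0,5): δ = 112.87°  ·
  (1,2): δ = 75.98°  ·
  (1,3): δ = 37.78°  ·
  (1,4): δ = 15.82°  ✓
  (1,5): δ = 56.85°  ·
  (2,3): δ = 141.80°  ·
  (2,4): δ = 119.84°  ·
  (2,5): δ = 47.16°  ·
  (3,4): δ = 158.03°  ·
  (3,5): δ = 85.36°  ·
  (4,5): δ = 107.33°  ·
antipodal pairs: 1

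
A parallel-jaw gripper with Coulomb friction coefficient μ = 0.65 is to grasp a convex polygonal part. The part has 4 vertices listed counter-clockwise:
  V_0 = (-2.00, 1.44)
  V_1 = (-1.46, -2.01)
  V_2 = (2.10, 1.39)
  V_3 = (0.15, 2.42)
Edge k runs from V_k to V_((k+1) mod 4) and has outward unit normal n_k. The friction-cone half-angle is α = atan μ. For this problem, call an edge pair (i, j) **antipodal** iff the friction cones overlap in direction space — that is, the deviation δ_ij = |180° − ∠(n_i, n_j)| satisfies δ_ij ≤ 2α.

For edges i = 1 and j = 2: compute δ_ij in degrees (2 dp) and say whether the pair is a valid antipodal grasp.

α = atan 0.65 = 33.02°;  2α = 66.05°
edge 1: e_1 = (+3.56, +3.40);  n_1 = (+0.6907, -0.7232)
edge 2: e_2 = (-1.95, +1.03);  n_2 = (+0.4671, +0.8842)
∠(n_1, n_2) = 108.47°
δ = |180° − 108.47°| = 71.53°
71.53° > 2α = 66.05°  →  invalid

δ = 71.53°, invalid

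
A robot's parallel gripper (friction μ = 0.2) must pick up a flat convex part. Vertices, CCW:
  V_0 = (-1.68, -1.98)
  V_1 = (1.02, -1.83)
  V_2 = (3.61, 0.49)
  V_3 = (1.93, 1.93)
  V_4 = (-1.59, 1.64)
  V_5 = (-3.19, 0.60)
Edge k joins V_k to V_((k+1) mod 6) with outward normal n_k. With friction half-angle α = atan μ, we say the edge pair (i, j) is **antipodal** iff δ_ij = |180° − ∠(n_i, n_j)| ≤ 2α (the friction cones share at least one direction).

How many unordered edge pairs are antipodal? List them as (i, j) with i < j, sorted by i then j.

α = atan 0.2 = 11.31°;  2α = 22.62°
n_0 = (+0.0555, -0.9985)
n_1 = (+0.6672, -0.7449)
n_2 = (+0.6508, +0.7593)
n_3 = (-0.0821, +0.9966)
n_4 = (-0.5450, +0.8384)
n_5 = (-0.8631, -0.5051)
  (0,1): δ = 141.33°  ·
  (0,2): δ = 43.78°  ·
  (0,3): δ = 1.53°  ✓
  (0,4): δ = 29.84°  ·
  (0,5): δ = 117.16°  ·
  (1,2): δ = 82.45°  ·
  (1,3): δ = 37.14°  ·
  (1,4): δ = 8.83°  ✓
  (1,5): δ = 78.49°  ·
  (2,3): δ = 134.69°  ·
  (2,4): δ = 106.37°  ·
  (2,5): δ = 19.06°  ✓
  (3,4): δ = 151.69°  ·
  (3,5): δ = 64.37°  ·
  (4,5): δ = 92.68°  ·
antipodal pairs: 3

count = 3; pairs: (0,3), (1,4), (2,5)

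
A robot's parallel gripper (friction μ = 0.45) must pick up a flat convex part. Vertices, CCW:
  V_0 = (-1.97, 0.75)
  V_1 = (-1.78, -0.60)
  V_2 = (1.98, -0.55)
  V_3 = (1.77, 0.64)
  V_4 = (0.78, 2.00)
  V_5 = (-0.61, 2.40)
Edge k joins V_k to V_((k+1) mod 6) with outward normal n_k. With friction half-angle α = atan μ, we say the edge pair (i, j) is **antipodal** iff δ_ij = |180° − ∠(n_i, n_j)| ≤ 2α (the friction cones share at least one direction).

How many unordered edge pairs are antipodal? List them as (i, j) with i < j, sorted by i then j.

α = atan 0.45 = 24.23°;  2α = 48.46°
n_0 = (-0.9902, -0.1394)
n_1 = (+0.0133, -0.9999)
n_2 = (+0.9848, +0.1738)
n_3 = (+0.8085, +0.5885)
n_4 = (+0.2765, +0.9610)
n_5 = (-0.7717, +0.6360)
  (0,1): δ = 97.25°  ·
  (0,2): δ = 2.00°  ✓
  (0,3): δ = 28.04°  ✓
  (0,4): δ = 65.93°  ·
  (0,5): δ = 132.49°  ·
  (1,2): δ = 80.75°  ·
  (1,3): δ = 54.71°  ·
  (1,4): δ = 16.82°  ✓
  (1,5): δ = 49.74°  ·
  (2,3): δ = 153.96°  ·
  (2,4): δ = 116.06°  ·
  (2,5): δ = 49.50°  ·
  (3,4): δ = 142.11°  ·
  (3,5): δ = 75.55°  ·
  (4,5): δ = 113.44°  ·
antipodal pairs: 3

count = 3; pairs: (0,2), (0,3), (1,4)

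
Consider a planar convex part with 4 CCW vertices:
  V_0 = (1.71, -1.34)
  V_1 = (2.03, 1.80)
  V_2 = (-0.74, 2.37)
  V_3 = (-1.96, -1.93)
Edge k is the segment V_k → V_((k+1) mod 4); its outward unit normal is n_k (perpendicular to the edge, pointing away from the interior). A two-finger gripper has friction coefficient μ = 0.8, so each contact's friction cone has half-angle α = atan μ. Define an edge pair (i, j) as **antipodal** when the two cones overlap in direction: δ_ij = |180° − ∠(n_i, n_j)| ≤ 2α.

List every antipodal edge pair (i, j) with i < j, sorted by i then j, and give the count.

count = 3; pairs: (0,2), (1,3), (2,3)

α = atan 0.8 = 38.66°;  2α = 77.32°
n_0 = (+0.9948, -0.1014)
n_1 = (+0.2016, +0.9795)
n_2 = (-0.9620, +0.2729)
n_3 = (+0.1587, -0.9873)
  (0,1): δ = 95.81°  ·
  (0,2): δ = 10.02°  ✓
  (0,3): δ = 104.95°  ·
  (1,2): δ = 94.21°  ·
  (1,3): δ = 20.76°  ✓
  (2,3): δ = 65.03°  ✓
antipodal pairs: 3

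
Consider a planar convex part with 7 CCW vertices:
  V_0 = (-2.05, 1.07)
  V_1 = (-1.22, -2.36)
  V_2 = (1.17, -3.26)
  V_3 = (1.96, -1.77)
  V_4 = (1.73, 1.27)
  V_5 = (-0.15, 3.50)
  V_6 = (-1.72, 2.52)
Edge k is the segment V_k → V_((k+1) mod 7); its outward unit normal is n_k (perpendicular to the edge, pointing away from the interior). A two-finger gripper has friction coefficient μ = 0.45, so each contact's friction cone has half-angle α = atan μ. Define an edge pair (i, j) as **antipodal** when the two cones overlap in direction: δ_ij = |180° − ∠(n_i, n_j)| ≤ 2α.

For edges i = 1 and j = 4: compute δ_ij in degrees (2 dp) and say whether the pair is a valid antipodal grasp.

δ = 29.23°, valid

α = atan 0.45 = 24.23°;  2α = 48.46°
edge 1: e_1 = (+2.39, -0.90);  n_1 = (-0.3524, -0.9358)
edge 4: e_4 = (-1.88, +2.23);  n_4 = (+0.7646, +0.6446)
∠(n_1, n_4) = 150.77°
δ = |180° − 150.77°| = 29.23°
29.23° ≤ 2α = 48.46°  →  valid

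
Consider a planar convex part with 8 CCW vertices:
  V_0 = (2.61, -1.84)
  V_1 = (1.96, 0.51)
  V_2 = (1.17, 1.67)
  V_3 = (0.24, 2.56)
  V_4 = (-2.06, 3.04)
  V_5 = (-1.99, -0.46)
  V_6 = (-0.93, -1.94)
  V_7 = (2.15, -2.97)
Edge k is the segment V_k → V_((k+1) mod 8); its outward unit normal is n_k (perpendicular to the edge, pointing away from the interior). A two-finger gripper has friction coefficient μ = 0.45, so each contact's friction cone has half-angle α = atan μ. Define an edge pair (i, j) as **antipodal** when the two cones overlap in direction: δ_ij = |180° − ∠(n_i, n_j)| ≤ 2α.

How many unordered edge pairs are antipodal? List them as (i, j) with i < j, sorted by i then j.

count = 11; pairs: (0,4), (0,5), (1,4), (1,5), (1,6), (2,4), (2,5), (2,6), (3,5), (3,6), (4,7)

α = atan 0.45 = 24.23°;  2α = 48.46°
n_0 = (+0.9638, +0.2666)
n_1 = (+0.8265, +0.5629)
n_2 = (+0.6914, +0.7225)
n_3 = (+0.2043, +0.9789)
n_4 = (-0.9998, -0.0200)
n_5 = (-0.8130, -0.5823)
n_6 = (-0.3172, -0.9484)
n_7 = (+0.9262, -0.3770)
  (0,1): δ = 161.21°  ·
  (0,2): δ = 149.20°  ·
  (0,3): δ = 117.25°  ·
  (0,4): δ = 14.32°  ✓
  (0,5): δ = 20.15°  ✓
  (0,6): δ = 56.05°  ·
  (0,7): δ = 142.39°  ·
  (1,2): δ = 168.00°  ·
  (1,3): δ = 136.04°  ·
  (1,4): δ = 33.11°  ✓
  (1,5): δ = 1.35°  ✓
  (1,6): δ = 37.25°  ✓
  (1,7): δ = 123.59°  ·
  (2,3): δ = 148.05°  ·
  (2,4): δ = 45.11°  ✓
  (2,5): δ = 10.65°  ✓
  (2,6): δ = 25.25°  ✓
  (2,7): δ = 111.59°  ·
  (3,4): δ = 77.07°  ·
  (3,5): δ = 42.60°  ✓
  (3,6): δ = 6.70°  ✓
  (3,7): δ = 79.64°  ·
  (4,5): δ = 145.53°  ·
  (4,6): δ = 109.64°  ·
  (4,7): δ = 23.30°  ✓
  (5,6): δ = 144.10°  ·
  (5,7): δ = 57.76°  ·
  (6,7): δ = 93.66°  ·
antipodal pairs: 11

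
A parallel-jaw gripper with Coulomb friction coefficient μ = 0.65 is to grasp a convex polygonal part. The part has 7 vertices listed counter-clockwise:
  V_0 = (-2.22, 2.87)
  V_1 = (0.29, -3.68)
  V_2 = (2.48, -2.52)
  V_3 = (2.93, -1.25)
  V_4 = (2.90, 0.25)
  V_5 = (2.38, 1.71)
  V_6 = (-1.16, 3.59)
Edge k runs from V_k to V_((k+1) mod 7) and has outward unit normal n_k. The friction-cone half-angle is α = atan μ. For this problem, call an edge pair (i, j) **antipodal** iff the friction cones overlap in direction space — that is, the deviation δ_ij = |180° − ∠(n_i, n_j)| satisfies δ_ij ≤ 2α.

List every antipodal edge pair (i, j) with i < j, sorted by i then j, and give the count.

α = atan 0.65 = 33.02°;  2α = 66.05°
n_0 = (-0.9338, -0.3578)
n_1 = (+0.4681, -0.8837)
n_2 = (+0.9426, -0.3340)
n_3 = (+0.9998, +0.0200)
n_4 = (+0.9420, +0.3355)
n_5 = (+0.4690, +0.8832)
n_6 = (-0.5619, +0.8272)
  (0,1): δ = 83.06°  ·
  (0,2): δ = 40.48°  ✓
  (0,3): δ = 19.82°  ✓
  (0,4): δ = 1.36°  ✓
  (0,5): δ = 41.06°  ✓
  (0,6): δ = 103.22°  ·
  (1,2): δ = 137.42°  ·
  (1,3): δ = 116.76°  ·
  (1,4): δ = 98.31°  ·
  (1,5): δ = 55.88°  ✓
  (1,6): δ = 6.28°  ✓
  (2,3): δ = 159.34°  ·
  (2,4): δ = 140.89°  ·
  (2,5): δ = 98.46°  ·
  (2,6): δ = 36.30°  ✓
  (3,4): δ = 161.54°  ·
  (3,5): δ = 119.12°  ·
  (3,6): δ = 56.96°  ✓
  (4,5): δ = 137.58°  ·
  (4,6): δ = 75.42°  ·
  (5,6): δ = 117.84°  ·
antipodal pairs: 8

count = 8; pairs: (0,2), (0,3), (0,4), (0,5), (1,5), (1,6), (2,6), (3,6)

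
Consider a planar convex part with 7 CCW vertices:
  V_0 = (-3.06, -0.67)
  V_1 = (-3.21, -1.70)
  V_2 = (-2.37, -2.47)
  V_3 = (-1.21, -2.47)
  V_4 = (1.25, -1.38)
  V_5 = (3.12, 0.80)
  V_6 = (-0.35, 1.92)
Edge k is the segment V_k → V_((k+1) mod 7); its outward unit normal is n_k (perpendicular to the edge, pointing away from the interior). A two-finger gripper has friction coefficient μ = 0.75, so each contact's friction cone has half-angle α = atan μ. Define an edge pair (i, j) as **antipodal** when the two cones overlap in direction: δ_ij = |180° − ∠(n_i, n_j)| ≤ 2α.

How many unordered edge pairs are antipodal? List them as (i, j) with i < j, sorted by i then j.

count = 9; pairs: (0,3), (0,4), (1,5), (2,5), (2,6), (3,5), (3,6), (4,5), (4,6)

α = atan 0.75 = 36.87°;  2α = 73.74°
n_0 = (-0.9896, +0.1441)
n_1 = (-0.6757, -0.7372)
n_2 = (+0.0000, -1.0000)
n_3 = (+0.4051, -0.9143)
n_4 = (+0.7590, -0.6511)
n_5 = (+0.3072, +0.9517)
n_6 = (-0.6909, +0.7229)
  (0,1): δ = 124.22°  ·
  (0,2): δ = 81.71°  ·
  (0,3): δ = 57.82°  ✓
  (0,4): δ = 32.34°  ✓
  (0,5): δ = 80.40°  ·
  (0,6): δ = 141.99°  ·
  (1,2): δ = 137.49°  ·
  (1,3): δ = 113.59°  ·
  (1,4): δ = 88.11°  ·
  (1,5): δ = 24.62°  ✓
  (1,6): δ = 86.21°  ·
  (2,3): δ = 156.10°  ·
  (2,4): δ = 130.62°  ·
  (2,5): δ = 17.89°  ✓
  (2,6): δ = 43.70°  ✓
  (3,4): δ = 154.52°  ·
  (3,5): δ = 41.79°  ✓
  (3,6): δ = 19.81°  ✓
  (4,5): δ = 67.27°  ✓
  (4,6): δ = 5.67°  ✓
  (5,6): δ = 118.41°  ·
antipodal pairs: 9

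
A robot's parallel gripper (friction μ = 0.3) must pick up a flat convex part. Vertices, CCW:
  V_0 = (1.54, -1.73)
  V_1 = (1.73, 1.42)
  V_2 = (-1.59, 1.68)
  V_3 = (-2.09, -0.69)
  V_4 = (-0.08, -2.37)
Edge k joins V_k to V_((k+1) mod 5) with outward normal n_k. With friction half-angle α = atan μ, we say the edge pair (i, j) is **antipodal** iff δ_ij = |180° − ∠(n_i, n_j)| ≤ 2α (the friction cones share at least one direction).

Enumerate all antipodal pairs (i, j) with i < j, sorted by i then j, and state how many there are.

count = 2; pairs: (0,2), (1,4)

α = atan 0.3 = 16.70°;  2α = 33.40°
n_0 = (+0.9982, -0.0602)
n_1 = (+0.0781, +0.9969)
n_2 = (-0.9785, +0.2064)
n_3 = (-0.6413, -0.7673)
n_4 = (+0.3674, -0.9301)
  (0,1): δ = 91.03°  ·
  (0,2): δ = 8.46°  ✓
  (0,3): δ = 53.56°  ·
  (0,4): δ = 115.01°  ·
  (1,2): δ = 97.44°  ·
  (1,3): δ = 35.41°  ·
  (1,4): δ = 26.03°  ✓
  (2,3): δ = 117.98°  ·
  (2,4): δ = 56.53°  ·
  (3,4): δ = 118.55°  ·
antipodal pairs: 2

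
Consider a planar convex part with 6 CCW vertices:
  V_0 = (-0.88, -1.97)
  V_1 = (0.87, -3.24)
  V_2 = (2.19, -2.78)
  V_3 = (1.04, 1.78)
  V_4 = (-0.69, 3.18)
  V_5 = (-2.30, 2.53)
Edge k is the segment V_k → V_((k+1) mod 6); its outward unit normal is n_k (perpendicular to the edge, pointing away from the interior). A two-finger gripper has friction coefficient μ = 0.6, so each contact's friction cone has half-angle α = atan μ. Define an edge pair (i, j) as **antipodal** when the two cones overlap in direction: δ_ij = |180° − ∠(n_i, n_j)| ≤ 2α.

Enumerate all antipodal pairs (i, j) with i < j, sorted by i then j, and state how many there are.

α = atan 0.6 = 30.96°;  2α = 61.93°
n_0 = (-0.5873, -0.8093)
n_1 = (+0.3291, -0.9443)
n_2 = (+0.9696, +0.2445)
n_3 = (+0.6291, +0.7773)
n_4 = (-0.3744, +0.9273)
n_5 = (-0.9536, -0.3009)
  (0,1): δ = 124.82°  ·
  (0,2): δ = 39.88°  ✓
  (0,3): δ = 3.01°  ✓
  (0,4): δ = 57.95°  ✓
  (0,5): δ = 143.48°  ·
  (1,2): δ = 95.06°  ·
  (1,3): δ = 58.19°  ✓
  (1,4): δ = 2.77°  ✓
  (1,5): δ = 88.30°  ·
  (2,3): δ = 143.14°  ·
  (2,4): δ = 82.17°  ·
  (2,5): δ = 3.36°  ✓
  (3,4): δ = 119.03°  ·
  (3,5): δ = 33.51°  ✓
  (4,5): δ = 94.47°  ·
antipodal pairs: 7

count = 7; pairs: (0,2), (0,3), (0,4), (1,3), (1,4), (2,5), (3,5)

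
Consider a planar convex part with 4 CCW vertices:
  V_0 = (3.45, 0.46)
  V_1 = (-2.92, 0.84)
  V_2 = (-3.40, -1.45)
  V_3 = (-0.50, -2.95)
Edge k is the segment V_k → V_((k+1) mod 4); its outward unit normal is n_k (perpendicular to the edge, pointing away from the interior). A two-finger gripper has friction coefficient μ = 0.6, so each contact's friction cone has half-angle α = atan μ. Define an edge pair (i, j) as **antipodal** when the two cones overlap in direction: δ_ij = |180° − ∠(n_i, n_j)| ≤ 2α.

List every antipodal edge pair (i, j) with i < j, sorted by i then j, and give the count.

α = atan 0.6 = 30.96°;  2α = 61.93°
n_0 = (+0.0595, +0.9982)
n_1 = (-0.9787, +0.2051)
n_2 = (-0.4594, -0.8882)
n_3 = (+0.6535, -0.7570)
  (0,1): δ = 98.42°  ·
  (0,2): δ = 23.94°  ✓
  (0,3): δ = 44.22°  ✓
  (1,2): δ = 105.51°  ·
  (1,3): δ = 37.36°  ✓
  (2,3): δ = 111.85°  ·
antipodal pairs: 3

count = 3; pairs: (0,2), (0,3), (1,3)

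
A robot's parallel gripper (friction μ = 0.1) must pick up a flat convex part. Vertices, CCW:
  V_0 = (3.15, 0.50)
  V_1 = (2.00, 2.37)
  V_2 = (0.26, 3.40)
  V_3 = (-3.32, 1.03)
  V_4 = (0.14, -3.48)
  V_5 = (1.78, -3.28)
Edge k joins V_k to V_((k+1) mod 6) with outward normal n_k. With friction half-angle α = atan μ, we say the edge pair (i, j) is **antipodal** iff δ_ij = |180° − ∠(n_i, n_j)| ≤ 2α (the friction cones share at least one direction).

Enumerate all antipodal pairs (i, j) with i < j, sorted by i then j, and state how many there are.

α = atan 0.1 = 5.71°;  2α = 11.42°
n_0 = (+0.8518, +0.5238)
n_1 = (+0.5094, +0.8605)
n_2 = (-0.5520, +0.8338)
n_3 = (-0.7934, -0.6087)
n_4 = (+0.1211, -0.9926)
n_5 = (+0.9402, -0.3407)
  (0,1): δ = 152.21°  ·
  (0,2): δ = 88.09°  ·
  (0,3): δ = 5.90°  ✓
  (0,4): δ = 65.36°  ·
  (0,5): δ = 128.49°  ·
  (1,2): δ = 115.87°  ·
  (1,3): δ = 21.88°  ·
  (1,4): δ = 37.58°  ·
  (1,5): δ = 100.70°  ·
  (2,3): δ = 86.01°  ·
  (2,4): δ = 26.55°  ·
  (2,5): δ = 36.57°  ·
  (3,4): δ = 120.54°  ·
  (3,5): δ = 57.42°  ·
  (4,5): δ = 116.88°  ·
antipodal pairs: 1

count = 1; pairs: (0,3)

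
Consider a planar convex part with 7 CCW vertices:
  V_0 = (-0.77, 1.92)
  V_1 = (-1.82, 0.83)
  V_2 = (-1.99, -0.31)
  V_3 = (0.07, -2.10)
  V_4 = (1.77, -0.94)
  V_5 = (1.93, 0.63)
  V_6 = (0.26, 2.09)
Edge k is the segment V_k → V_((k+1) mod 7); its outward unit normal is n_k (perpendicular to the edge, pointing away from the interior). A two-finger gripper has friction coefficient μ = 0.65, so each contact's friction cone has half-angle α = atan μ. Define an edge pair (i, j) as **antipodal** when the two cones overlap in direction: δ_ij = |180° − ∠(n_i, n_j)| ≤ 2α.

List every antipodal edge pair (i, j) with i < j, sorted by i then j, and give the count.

count = 9; pairs: (0,3), (0,4), (1,3), (1,4), (1,5), (2,4), (2,5), (2,6), (3,6)

α = atan 0.65 = 33.02°;  2α = 66.05°
n_0 = (-0.7202, +0.6938)
n_1 = (-0.9891, +0.1475)
n_2 = (-0.6559, -0.7548)
n_3 = (+0.5636, -0.8260)
n_4 = (+0.9948, -0.1014)
n_5 = (+0.6582, +0.7529)
n_6 = (-0.1628, +0.9867)
  (0,1): δ = 144.55°  ·
  (0,2): δ = 87.06°  ·
  (0,3): δ = 11.76°  ✓
  (0,4): δ = 38.11°  ✓
  (0,5): δ = 92.77°  ·
  (0,6): δ = 143.30°  ·
  (1,2): δ = 122.51°  ·
  (1,3): δ = 47.21°  ✓
  (1,4): δ = 2.66°  ✓
  (1,5): δ = 57.32°  ✓
  (1,6): δ = 107.85°  ·
  (2,3): δ = 104.70°  ·
  (2,4): δ = 54.83°  ✓
  (2,5): δ = 0.17°  ✓
  (2,6): δ = 50.36°  ✓
  (3,4): δ = 130.13°  ·
  (3,5): δ = 75.47°  ·
  (3,6): δ = 24.94°  ✓
  (4,5): δ = 125.34°  ·
  (4,6): δ = 74.81°  ·
  (5,6): δ = 129.47°  ·
antipodal pairs: 9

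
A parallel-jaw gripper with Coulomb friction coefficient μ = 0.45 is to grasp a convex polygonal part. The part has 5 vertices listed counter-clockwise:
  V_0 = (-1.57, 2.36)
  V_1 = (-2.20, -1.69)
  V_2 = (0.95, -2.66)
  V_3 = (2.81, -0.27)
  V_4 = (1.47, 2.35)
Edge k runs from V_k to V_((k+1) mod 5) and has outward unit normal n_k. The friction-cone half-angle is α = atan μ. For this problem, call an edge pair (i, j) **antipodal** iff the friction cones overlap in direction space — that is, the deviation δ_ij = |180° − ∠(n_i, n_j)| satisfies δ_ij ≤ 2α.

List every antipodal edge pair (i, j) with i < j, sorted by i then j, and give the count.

α = atan 0.45 = 24.23°;  2α = 48.46°
n_0 = (-0.9881, +0.1537)
n_1 = (-0.2943, -0.9557)
n_2 = (+0.7892, -0.6142)
n_3 = (+0.8903, +0.4554)
n_4 = (+0.0033, +1.0000)
  (0,1): δ = 98.27°  ·
  (0,2): δ = 29.05°  ✓
  (0,3): δ = 35.93°  ✓
  (0,4): δ = 98.65°  ·
  (1,2): δ = 110.78°  ·
  (1,3): δ = 45.80°  ✓
  (1,4): δ = 16.93°  ✓
  (2,3): δ = 115.02°  ·
  (2,4): δ = 52.30°  ·
  (3,4): δ = 117.28°  ·
antipodal pairs: 4

count = 4; pairs: (0,2), (0,3), (1,3), (1,4)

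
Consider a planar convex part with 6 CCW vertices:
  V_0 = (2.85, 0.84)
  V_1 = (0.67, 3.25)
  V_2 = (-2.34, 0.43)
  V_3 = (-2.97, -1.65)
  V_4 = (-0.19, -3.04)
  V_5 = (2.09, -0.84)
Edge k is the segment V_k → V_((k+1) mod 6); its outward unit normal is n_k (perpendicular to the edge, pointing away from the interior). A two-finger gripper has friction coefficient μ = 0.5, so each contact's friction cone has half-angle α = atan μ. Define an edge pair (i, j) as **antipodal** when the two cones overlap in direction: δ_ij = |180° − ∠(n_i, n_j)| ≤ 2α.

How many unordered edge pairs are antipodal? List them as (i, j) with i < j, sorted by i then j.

α = atan 0.5 = 26.57°;  2α = 53.13°
n_0 = (+0.7416, +0.6708)
n_1 = (-0.6837, +0.7298)
n_2 = (-0.9571, +0.2899)
n_3 = (-0.4472, -0.8944)
n_4 = (+0.6944, -0.7196)
n_5 = (+0.9111, -0.4122)
  (0,1): δ = 89.00°  ·
  (0,2): δ = 58.98°  ·
  (0,3): δ = 21.30°  ✓
  (0,4): δ = 91.85°  ·
  (0,5): δ = 113.53°  ·
  (1,2): δ = 149.98°  ·
  (1,3): δ = 69.70°  ·
  (1,4): δ = 0.84°  ✓
  (1,5): δ = 22.53°  ✓
  (2,3): δ = 99.71°  ·
  (2,4): δ = 29.17°  ✓
  (2,5): δ = 7.49°  ✓
  (3,4): δ = 109.46°  ·
  (3,5): δ = 87.78°  ·
  (4,5): δ = 158.32°  ·
antipodal pairs: 5

count = 5; pairs: (0,3), (1,4), (1,5), (2,4), (2,5)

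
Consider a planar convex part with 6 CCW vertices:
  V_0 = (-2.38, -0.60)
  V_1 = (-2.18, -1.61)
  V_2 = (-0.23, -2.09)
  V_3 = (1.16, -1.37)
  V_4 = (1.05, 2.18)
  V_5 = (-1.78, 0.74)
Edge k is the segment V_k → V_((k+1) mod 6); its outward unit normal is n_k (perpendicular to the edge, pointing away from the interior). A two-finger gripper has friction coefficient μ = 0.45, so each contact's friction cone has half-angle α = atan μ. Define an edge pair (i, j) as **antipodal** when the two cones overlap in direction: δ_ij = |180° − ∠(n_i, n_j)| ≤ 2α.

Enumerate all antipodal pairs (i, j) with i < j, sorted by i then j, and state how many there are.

α = atan 0.45 = 24.23°;  2α = 48.46°
n_0 = (-0.9810, -0.1942)
n_1 = (-0.2390, -0.9710)
n_2 = (+0.4599, -0.8879)
n_3 = (+0.9995, +0.0310)
n_4 = (-0.4535, +0.8913)
n_5 = (-0.9127, +0.4087)
  (0,1): δ = 115.03°  ·
  (0,2): δ = 73.82°  ·
  (0,3): δ = 9.43°  ✓
  (0,4): δ = 105.77°  ·
  (0,5): δ = 144.68°  ·
  (1,2): δ = 138.79°  ·
  (1,3): δ = 74.40°  ·
  (1,4): δ = 40.80°  ✓
  (1,5): δ = 79.71°  ·
  (2,3): δ = 115.61°  ·
  (2,4): δ = 0.41°  ✓
  (2,5): δ = 38.50°  ✓
  (3,4): δ = 64.81°  ·
  (3,5): δ = 25.90°  ✓
  (4,5): δ = 141.09°  ·
antipodal pairs: 5

count = 5; pairs: (0,3), (1,4), (2,4), (2,5), (3,5)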